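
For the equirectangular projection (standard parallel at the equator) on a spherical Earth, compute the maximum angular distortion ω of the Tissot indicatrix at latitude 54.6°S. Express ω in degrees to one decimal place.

30.9°

For the equirectangular projection with φ₀ = 0 (plate carrée), h = 1 along meridians and k = sec φ along parallels.
At 54.6°: h = 1.000, k = 1.726; principal scales a = 1.726, b = 1.000.
sin(ω/2) = (a − b)/(a + b) = 0.7263/2.726 = 0.2664, so ω = 2 arcsin(0.2664) ≈ 30.9°.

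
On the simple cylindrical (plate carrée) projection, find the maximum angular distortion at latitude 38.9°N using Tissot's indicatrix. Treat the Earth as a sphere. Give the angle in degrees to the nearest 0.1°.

For the equirectangular projection with φ₀ = 0 (plate carrée), h = 1 along meridians and k = sec φ along parallels.
At 38.9°: h = 1.000, k = 1.285; principal scales a = 1.285, b = 1.000.
sin(ω/2) = (a − b)/(a + b) = 0.2849/2.285 = 0.1247, so ω = 2 arcsin(0.1247) ≈ 14.3°.

14.3°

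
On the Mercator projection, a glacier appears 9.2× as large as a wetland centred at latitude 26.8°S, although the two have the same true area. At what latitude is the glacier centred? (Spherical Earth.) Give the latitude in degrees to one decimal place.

On Mercator, (apparent₁)/(apparent₂) = sec²φ₁ / sec²φ₂ when true areas are equal.
cos²φ₂ / cos²φ₁ = 9.2  ⇒  cos φ₁ = cos 26.8° / √9.2 = 0.8926/3.033 = 0.2943.
φ₁ = arccos(0.2943) ≈ 72.9°.

72.9°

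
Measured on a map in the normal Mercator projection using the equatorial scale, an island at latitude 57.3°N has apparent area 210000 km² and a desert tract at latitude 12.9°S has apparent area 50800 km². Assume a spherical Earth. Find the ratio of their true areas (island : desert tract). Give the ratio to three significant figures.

Mercator's areal exaggeration is sec²φ; hence true area = (apparent area) · cos²φ.
True area of island: 210000 × cos²(57.3°) = 210000 × 0.2919 = 61290 km².
True area of desert tract: 50800 × cos²(12.9°) = 50800 × 0.9502 = 48270 km².
Ratio = 61290 / 48270 ≈ 1.27.

1.27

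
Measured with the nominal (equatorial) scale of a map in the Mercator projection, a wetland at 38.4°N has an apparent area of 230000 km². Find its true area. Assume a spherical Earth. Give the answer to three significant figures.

141000 km²

For Mercator, h = k = sec φ (a conformal cylindrical projection has a single point scale, 1/cos φ).
Areal scale = k² = sec²φ = 1/cos²(38.4°) = 1/0.7837² = 1.628.
True area = apparent / (areal scale) = 230000 / 1.628 ≈ 141000 km².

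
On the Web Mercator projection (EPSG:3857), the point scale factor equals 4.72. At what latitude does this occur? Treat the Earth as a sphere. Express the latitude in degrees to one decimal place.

77.8°

Mercator scale is k = sec φ = 1/cos φ.
1/cos φ = 4.72  ⇒  cos φ = 0.2119  ⇒  φ = arccos(0.2119) ≈ 77.8°.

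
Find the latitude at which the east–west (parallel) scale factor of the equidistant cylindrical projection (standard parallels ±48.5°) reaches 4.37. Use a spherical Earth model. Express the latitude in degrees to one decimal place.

The equidistant cylindrical projection with φ₀ = 48.5° has h = 1 (meridians true) and k = cos φ₀ / cos φ along parallels.
k = cos φ₀ / cos φ = 4.37  ⇒  cos φ = cos 48.5° / 4.37 = 0.1516.
φ = arccos(0.1516) ≈ 81.3°.

81.3°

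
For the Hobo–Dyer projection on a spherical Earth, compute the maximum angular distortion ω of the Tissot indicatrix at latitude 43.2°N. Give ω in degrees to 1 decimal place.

9.7°

Hobo–Dyer is a cylindrical equal-area projection with standard parallels at ±37.5°. For cylindrical equal-area with standard parallel φ₀, h = cos φ / cos φ₀ and k = cos φ₀ / cos φ, so h·k = 1.
At 43.2°: h = 0.9188, k = 1.088; principal scales a = 1.088, b = 0.9188.
sin(ω/2) = (a − b)/(a + b) = 0.1695/2.007 = 0.08444, so ω = 2 arcsin(0.08444) ≈ 9.7°.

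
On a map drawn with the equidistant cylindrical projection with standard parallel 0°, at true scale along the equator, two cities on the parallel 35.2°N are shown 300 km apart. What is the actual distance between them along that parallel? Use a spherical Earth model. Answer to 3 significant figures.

245 km

Plate carrée maps x = Rλ, y = Rφ. The meridian scale is h = 1 and the parallel scale is k = 1/cos φ = sec φ.
Along the parallel at 35.2°, map distances are exaggerated by k = sec 35.2° = 1.224.
True distance = 300 / 1.224 = 300 × cos 35.2° ≈ 245 km.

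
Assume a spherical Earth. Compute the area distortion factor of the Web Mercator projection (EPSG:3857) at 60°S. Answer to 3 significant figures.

4.00

Mercator is conformal, so the point scale is isotropic: h = k = sec φ = 1/cos φ.
Areal scale = k² = sec²φ = 1/cos²(60°) = 1/0.5000² = 4.000.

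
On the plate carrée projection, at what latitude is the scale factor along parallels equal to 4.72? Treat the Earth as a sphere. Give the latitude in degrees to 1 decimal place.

Plate carrée: h = 1, k = sec φ along parallels.
sec φ = 4.72  ⇒  cos φ = 0.2119  ⇒  φ ≈ 77.8°.

77.8°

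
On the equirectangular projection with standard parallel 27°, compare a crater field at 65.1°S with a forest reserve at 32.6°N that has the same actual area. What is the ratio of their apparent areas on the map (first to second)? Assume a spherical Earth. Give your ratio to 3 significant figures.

In the equirectangular projection with standard parallel φ₀ = 27° (x = Rλ cos φ₀, y = Rφ), meridians are true-scale (h = 1) and the parallel scale is k = cos φ₀ / cos φ.
Areal scale at 65.1°: h·k = 1.000 × 2.116 = 2.116.
Areal scale at 32.6°: h·k = 1.000 × 1.058 = 1.058.
Ratio = 2.116/1.058 ≈ 2.00.

2.00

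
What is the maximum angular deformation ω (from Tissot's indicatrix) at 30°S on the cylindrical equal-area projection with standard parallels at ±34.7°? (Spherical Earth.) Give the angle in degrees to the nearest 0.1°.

A cylindrical equal-area projection with standard parallel φ₀ has meridian scale h = cos φ / cos φ₀ and parallel scale k = cos φ₀ / cos φ (so areas are preserved, h·k = 1).
At 30°: h = 1.053, k = 0.9493; principal scales a = 1.053, b = 0.9493.
sin(ω/2) = (a − b)/(a + b) = 0.1040/2.003 = 0.05195, so ω = 2 arcsin(0.05195) ≈ 6.0°.

6.0°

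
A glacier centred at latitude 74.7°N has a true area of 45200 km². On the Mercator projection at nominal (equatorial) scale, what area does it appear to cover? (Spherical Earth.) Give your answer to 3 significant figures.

649000 km²

Mercator is conformal, so the point scale is isotropic: h = k = sec φ = 1/cos φ.
Areal scale = k² = sec²φ = 1/cos²(74.7°) = 1/0.2639² = 14.36.
Apparent area = 45200 × 14.36 ≈ 649000 km².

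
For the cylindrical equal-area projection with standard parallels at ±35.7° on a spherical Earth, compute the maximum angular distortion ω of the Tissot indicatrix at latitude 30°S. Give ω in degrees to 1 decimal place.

Cylindrical equal-area (φ₀ = 35.7°): h = cos φ / cos 35.7° along meridians, k = cos 35.7° / cos φ along parallels; h·k = 1.
At 30°: h = 1.066, k = 0.9377; principal scales a = 1.066, b = 0.9377.
sin(ω/2) = (a − b)/(a + b) = 0.1287/2.004 = 0.06422, so ω = 2 arcsin(0.06422) ≈ 7.4°.

7.4°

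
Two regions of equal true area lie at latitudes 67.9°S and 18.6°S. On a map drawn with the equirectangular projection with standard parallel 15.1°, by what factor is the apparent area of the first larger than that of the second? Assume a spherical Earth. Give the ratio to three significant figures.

In the equirectangular projection with standard parallel φ₀ = 15.1° (x = Rλ cos φ₀, y = Rφ), meridians are true-scale (h = 1) and the parallel scale is k = cos φ₀ / cos φ.
Areal scale at 67.9°: h·k = 1.000 × 2.566 = 2.566.
Areal scale at 18.6°: h·k = 1.000 × 1.019 = 1.019.
Ratio = 2.566/1.019 ≈ 2.52.

2.52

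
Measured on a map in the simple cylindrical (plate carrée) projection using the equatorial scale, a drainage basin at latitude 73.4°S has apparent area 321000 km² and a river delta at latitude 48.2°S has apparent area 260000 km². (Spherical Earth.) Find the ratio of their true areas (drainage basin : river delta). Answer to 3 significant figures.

On the plate carrée, areal scale = h·k = 1 × sec φ, so true area = apparent × cos φ.
True area of drainage basin: 321000 × cos(73.4°) = 321000 × 0.2857 = 91710 km².
True area of river delta: 260000 × cos(48.2°) = 260000 × 0.6665 = 173300 km².
Ratio = 91710 / 173300 ≈ 0.529.

0.529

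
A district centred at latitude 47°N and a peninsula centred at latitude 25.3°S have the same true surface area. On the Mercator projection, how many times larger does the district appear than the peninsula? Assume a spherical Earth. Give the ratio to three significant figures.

1.76

Mercator is conformal with k = sec φ, so areal scale = k² = sec²φ.
At 47°: sec²(47°) = 1/0.6820² = 2.150.
At 25.3°: sec²(25.3°) = 1/0.9041² = 1.223.
Ratio = 2.150/1.223 = cos²(25.3°)/cos²(47°) ≈ 1.76.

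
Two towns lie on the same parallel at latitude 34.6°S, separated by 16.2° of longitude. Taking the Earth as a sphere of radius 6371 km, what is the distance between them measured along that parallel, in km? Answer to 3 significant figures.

1480 km

Arc length along a parallel = R cos φ · Δλ (with Δλ in radians).
= 6371 × cos 34.6° × (16.2° × π/180) = 6371 × 0.8231 × 0.2827 ≈ 1480 km.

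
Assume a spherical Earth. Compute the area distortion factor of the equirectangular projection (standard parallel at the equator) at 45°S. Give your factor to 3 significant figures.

In the plate carrée (x = Rλ, y = Rφ), meridians are true-scale (h = 1) and parallels are stretched by k = sec φ.
Areal scale = h·k = 1 × sec φ; at 45°, h = 1.000, k = 1.414, so h·k = 1.414.

1.41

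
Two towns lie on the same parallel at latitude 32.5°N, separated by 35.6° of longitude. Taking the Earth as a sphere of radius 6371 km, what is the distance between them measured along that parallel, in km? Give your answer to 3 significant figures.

Arc length along a parallel = R cos φ · Δλ (with Δλ in radians).
= 6371 × cos 32.5° × (35.6° × π/180) = 6371 × 0.8434 × 0.6213 ≈ 3340 km.

3340 km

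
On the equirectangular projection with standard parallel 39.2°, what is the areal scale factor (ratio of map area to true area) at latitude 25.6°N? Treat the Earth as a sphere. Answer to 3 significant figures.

0.859

The equidistant cylindrical projection with φ₀ = 39.2° has h = 1 (meridians true) and k = cos φ₀ / cos φ along parallels.
Areal scale = h·k = 1 × cos φ₀ / cos φ; at 25.6°, h = 1.000, k = 0.8593, so h·k = 0.8593.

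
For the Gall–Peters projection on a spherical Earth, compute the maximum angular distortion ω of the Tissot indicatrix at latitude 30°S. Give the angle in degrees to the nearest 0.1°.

23.1°

The Gall–Peters projection is cylindrical equal-area with φ₀ = 45°. Cylindrical equal-area (φ₀ = 45°): h = cos φ / cos 45° along meridians, k = cos 45° / cos φ along parallels; h·k = 1.
At 30°: h = 1.225, k = 0.8165; principal scales a = 1.225, b = 0.8165.
sin(ω/2) = (a − b)/(a + b) = 0.4082/2.041 = 0.2000, so ω = 2 arcsin(0.2000) ≈ 23.1°.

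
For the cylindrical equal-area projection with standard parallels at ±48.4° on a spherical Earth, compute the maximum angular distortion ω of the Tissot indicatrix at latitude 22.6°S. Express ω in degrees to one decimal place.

37.1°

For cylindrical equal-area with standard parallel φ₀, h = cos φ / cos φ₀ and k = cos φ₀ / cos φ, so h·k = 1.
At 22.6°: h = 1.391, k = 0.7191; principal scales a = 1.391, b = 0.7191.
sin(ω/2) = (a − b)/(a + b) = 0.6714/2.110 = 0.3182, so ω = 2 arcsin(0.3182) ≈ 37.1°.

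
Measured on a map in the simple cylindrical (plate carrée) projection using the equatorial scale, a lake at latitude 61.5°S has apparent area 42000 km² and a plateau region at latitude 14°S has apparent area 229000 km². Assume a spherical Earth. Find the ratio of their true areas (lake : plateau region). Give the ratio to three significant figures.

0.0902

On the plate carrée, areal scale = h·k = 1 × sec φ, so true area = apparent × cos φ.
True area of lake: 42000 × cos(61.5°) = 42000 × 0.4772 = 20040 km².
True area of plateau region: 229000 × cos(14°) = 229000 × 0.9703 = 222200 km².
Ratio = 20040 / 222200 ≈ 0.0902.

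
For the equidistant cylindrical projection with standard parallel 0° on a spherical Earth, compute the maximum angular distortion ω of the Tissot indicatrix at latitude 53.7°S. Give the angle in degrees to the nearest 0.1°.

In the plate carrée (x = Rλ, y = Rφ), meridians are true-scale (h = 1) and parallels are stretched by k = sec φ.
At 53.7°: h = 1.000, k = 1.689; principal scales a = 1.689, b = 1.000.
sin(ω/2) = (a − b)/(a + b) = 0.6892/2.689 = 0.2563, so ω = 2 arcsin(0.2563) ≈ 29.7°.

29.7°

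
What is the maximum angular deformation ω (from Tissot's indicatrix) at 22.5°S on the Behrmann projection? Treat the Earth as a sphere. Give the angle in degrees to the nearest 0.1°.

Behrmann is a cylindrical equal-area projection with standard parallels at ±30°. For cylindrical equal-area with standard parallel φ₀, h = cos φ / cos φ₀ and k = cos φ₀ / cos φ, so h·k = 1.
At 22.5°: h = 1.067, k = 0.9374; principal scales a = 1.067, b = 0.9374.
sin(ω/2) = (a − b)/(a + b) = 0.1294/2.004 = 0.06458, so ω = 2 arcsin(0.06458) ≈ 7.4°.

7.4°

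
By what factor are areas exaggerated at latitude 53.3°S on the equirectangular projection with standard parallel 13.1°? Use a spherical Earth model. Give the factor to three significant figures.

In the equirectangular projection with standard parallel φ₀ = 13.1° (x = Rλ cos φ₀, y = Rφ), meridians are true-scale (h = 1) and the parallel scale is k = cos φ₀ / cos φ.
Areal scale = h·k = 1 × cos φ₀ / cos φ; at 53.3°, h = 1.000, k = 1.630, so h·k = 1.630.

1.63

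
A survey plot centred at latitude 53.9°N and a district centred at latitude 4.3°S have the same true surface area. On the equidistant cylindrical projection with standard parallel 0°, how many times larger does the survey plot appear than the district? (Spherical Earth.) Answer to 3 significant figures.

For the equirectangular projection with φ₀ = 0 (plate carrée), h = 1 along meridians and k = sec φ along parallels.
Areal scale at 53.9°: h·k = 1.000 × 1.697 = 1.697.
Areal scale at 4.3°: h·k = 1.000 × 1.003 = 1.003.
Ratio = 1.697/1.003 ≈ 1.69.

1.69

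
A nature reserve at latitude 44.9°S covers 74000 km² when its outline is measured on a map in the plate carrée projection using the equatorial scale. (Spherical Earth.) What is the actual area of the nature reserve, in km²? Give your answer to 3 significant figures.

52400 km²

For the equirectangular projection with φ₀ = 0 (plate carrée), h = 1 along meridians and k = sec φ along parallels.
Areal scale = h·k = 1 × sec φ; at 44.9°, h = 1.000, k = 1.412, so h·k = 1.412.
True area = apparent / (areal scale) = 74000 / 1.412 ≈ 52400 km².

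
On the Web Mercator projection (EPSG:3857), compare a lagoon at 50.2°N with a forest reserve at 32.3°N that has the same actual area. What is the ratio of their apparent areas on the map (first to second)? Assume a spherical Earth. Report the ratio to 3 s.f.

On Mercator, area is exaggerated by sec²φ = 1/cos²φ.
At 50.2°: sec²(50.2°) = 1/0.6401² = 2.441.
At 32.3°: sec²(32.3°) = 1/0.8453² = 1.400.
Ratio = 2.441/1.400 = cos²(32.3°)/cos²(50.2°) ≈ 1.74.

1.74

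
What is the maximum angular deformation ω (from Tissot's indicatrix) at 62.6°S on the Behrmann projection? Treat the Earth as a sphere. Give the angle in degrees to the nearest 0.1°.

68.1°

The Behrmann projection is cylindrical equal-area with φ₀ = 30°. Cylindrical equal-area (φ₀ = 30°): h = cos φ / cos 30° along meridians, k = cos 30° / cos φ along parallels; h·k = 1.
At 62.6°: h = 0.5314, k = 1.882; principal scales a = 1.882, b = 0.5314.
sin(ω/2) = (a − b)/(a + b) = 1.350/2.413 = 0.5596, so ω = 2 arcsin(0.5596) ≈ 68.1°.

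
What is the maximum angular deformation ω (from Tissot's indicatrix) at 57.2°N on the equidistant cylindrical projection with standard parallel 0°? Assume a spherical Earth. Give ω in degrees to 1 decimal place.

34.6°

Plate carrée maps x = Rλ, y = Rφ. The meridian scale is h = 1 and the parallel scale is k = 1/cos φ = sec φ.
At 57.2°: h = 1.000, k = 1.846; principal scales a = 1.846, b = 1.000.
sin(ω/2) = (a − b)/(a + b) = 0.8460/2.846 = 0.2973, so ω = 2 arcsin(0.2973) ≈ 34.6°.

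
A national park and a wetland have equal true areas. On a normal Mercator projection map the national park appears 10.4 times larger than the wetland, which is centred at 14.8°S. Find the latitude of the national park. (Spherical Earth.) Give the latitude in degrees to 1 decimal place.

72.6°

Mercator areal scale is sec²φ, so apparent-area ratio = sec²φ₁ / sec²φ₂ = cos²φ₂ / cos²φ₁.
cos²φ₂ / cos²φ₁ = 10.4  ⇒  cos φ₁ = cos 14.8° / √10.4 = 0.9668/3.225 = 0.2998.
φ₁ = arccos(0.2998) ≈ 72.6°.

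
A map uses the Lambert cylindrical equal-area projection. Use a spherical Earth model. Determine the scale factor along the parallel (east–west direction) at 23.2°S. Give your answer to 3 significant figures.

The Lambert cylindrical equal-area projection is the cylindrical equal-area projection with its standard parallel at the equator (φ₀ = 0). Cylindrical equal-area (φ₀ = 0°): h = cos φ / cos 0° along meridians, k = cos 0° / cos φ along parallels; h·k = 1.
k = cos 0° / cos 23.2° = 1.000/0.9191 = 1.088.

1.09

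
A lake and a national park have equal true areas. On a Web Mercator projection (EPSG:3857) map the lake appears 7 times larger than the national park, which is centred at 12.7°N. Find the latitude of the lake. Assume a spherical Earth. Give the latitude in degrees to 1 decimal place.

68.4°

For equal true areas on Mercator, apparent areas scale as sec²φ, so the ratio is cos²φ₂ / cos²φ₁.
cos²φ₂ / cos²φ₁ = 7  ⇒  cos φ₁ = cos 12.7° / √7 = 0.9755/2.646 = 0.3687.
φ₁ = arccos(0.3687) ≈ 68.4°.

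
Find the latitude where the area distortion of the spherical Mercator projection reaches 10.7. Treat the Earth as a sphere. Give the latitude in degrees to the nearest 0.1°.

Mercator areal scale is sec²φ.
sec²φ = 10.7  ⇒  cos²φ = 0.09346  ⇒  cos φ = 0.3057.
φ = arccos(0.3057) ≈ 72.2°.

72.2°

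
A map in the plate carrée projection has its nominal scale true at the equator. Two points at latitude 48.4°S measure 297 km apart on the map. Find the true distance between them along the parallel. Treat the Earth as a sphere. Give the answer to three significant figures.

Plate carrée maps x = Rλ, y = Rφ. The meridian scale is h = 1 and the parallel scale is k = 1/cos φ = sec φ.
Along the parallel at 48.4°, map distances are exaggerated by k = sec 48.4° = 1.506.
True distance = 297 / 1.506 = 297 × cos 48.4° ≈ 197 km.

197 km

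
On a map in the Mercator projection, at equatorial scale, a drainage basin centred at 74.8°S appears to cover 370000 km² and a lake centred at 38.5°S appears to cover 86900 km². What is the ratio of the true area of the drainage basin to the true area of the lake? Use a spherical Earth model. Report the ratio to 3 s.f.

On Mercator the areal scale is sec²φ, so true area = apparent × cos²φ.
True area of drainage basin: 370000 × cos²(74.8°) = 370000 × 0.06874 = 25430 km².
True area of lake: 86900 × cos²(38.5°) = 86900 × 0.6125 = 53220 km².
Ratio = 25430 / 53220 ≈ 0.478.

0.478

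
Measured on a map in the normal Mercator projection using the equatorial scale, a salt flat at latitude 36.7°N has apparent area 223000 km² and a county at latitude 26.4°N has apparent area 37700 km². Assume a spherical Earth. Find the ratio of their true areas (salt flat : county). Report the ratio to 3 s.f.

On Mercator the areal scale is sec²φ, so true area = apparent × cos²φ.
True area of salt flat: 223000 × cos²(36.7°) = 223000 × 0.6428 = 143400 km².
True area of county: 37700 × cos²(26.4°) = 37700 × 0.8023 = 30250 km².
Ratio = 143400 / 30250 ≈ 4.74.

4.74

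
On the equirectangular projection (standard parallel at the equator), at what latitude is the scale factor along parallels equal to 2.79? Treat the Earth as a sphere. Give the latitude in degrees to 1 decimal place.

69.0°

Plate carrée: h = 1, k = sec φ along parallels.
sec φ = 2.79  ⇒  cos φ = 0.3584  ⇒  φ ≈ 69.0°.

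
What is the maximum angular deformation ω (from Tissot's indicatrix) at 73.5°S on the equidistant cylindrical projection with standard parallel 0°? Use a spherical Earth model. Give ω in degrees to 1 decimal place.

67.8°

For the equirectangular projection with φ₀ = 0 (plate carrée), h = 1 along meridians and k = sec φ along parallels.
At 73.5°: h = 1.000, k = 3.521; principal scales a = 3.521, b = 1.000.
sin(ω/2) = (a − b)/(a + b) = 2.521/4.521 = 0.5576, so ω = 2 arcsin(0.5576) ≈ 67.8°.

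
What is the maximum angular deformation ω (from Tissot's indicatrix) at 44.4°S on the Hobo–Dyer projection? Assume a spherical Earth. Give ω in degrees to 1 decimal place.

The Hobo–Dyer projection is cylindrical equal-area with φ₀ = 37.5°. For cylindrical equal-area with standard parallel φ₀, h = cos φ / cos φ₀ and k = cos φ₀ / cos φ, so h·k = 1.
At 44.4°: h = 0.9006, k = 1.110; principal scales a = 1.110, b = 0.9006.
sin(ω/2) = (a − b)/(a + b) = 0.2098/2.011 = 0.1043, so ω = 2 arcsin(0.1043) ≈ 12.0°.

12.0°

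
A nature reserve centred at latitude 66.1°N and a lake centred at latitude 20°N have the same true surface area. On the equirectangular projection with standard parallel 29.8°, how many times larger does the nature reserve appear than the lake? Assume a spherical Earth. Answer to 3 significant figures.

2.32

In the equirectangular projection with standard parallel φ₀ = 29.8° (x = Rλ cos φ₀, y = Rφ), meridians are true-scale (h = 1) and the parallel scale is k = cos φ₀ / cos φ.
Areal scale at 66.1°: h·k = 1.000 × 2.142 = 2.142.
Areal scale at 20°: h·k = 1.000 × 0.9235 = 0.9235.
Ratio = 2.142/0.9235 ≈ 2.32.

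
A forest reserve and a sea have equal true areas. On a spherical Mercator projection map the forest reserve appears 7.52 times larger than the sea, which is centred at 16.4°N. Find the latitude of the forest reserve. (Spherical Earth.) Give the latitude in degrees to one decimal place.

On Mercator, (apparent₁)/(apparent₂) = sec²φ₁ / sec²φ₂ when true areas are equal.
cos²φ₂ / cos²φ₁ = 7.52  ⇒  cos φ₁ = cos 16.4° / √7.52 = 0.9593/2.742 = 0.3498.
φ₁ = arccos(0.3498) ≈ 69.5°.

69.5°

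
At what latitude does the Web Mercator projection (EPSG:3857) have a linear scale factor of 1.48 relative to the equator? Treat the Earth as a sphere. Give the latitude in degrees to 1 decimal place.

Mercator scale is k = sec φ = 1/cos φ.
1/cos φ = 1.48  ⇒  cos φ = 0.6757  ⇒  φ = arccos(0.6757) ≈ 47.5°.

47.5°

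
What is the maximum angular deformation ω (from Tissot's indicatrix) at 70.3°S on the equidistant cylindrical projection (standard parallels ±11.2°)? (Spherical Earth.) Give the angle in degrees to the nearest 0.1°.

58.5°

With standard parallel φ₀ = 11.2°, the equirectangular projection gives x = Rλ cos φ₀, y = Rφ, so h = 1 and k = cos 11.2° / cos φ.
At 70.3°: h = 1.000, k = 2.910; principal scales a = 2.910, b = 1.000.
sin(ω/2) = (a − b)/(a + b) = 1.910/3.910 = 0.4885, so ω = 2 arcsin(0.4885) ≈ 58.5°.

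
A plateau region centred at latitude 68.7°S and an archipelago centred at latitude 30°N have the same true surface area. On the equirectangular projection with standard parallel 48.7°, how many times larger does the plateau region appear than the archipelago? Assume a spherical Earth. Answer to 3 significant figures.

2.38

With standard parallel φ₀ = 48.7°, the equirectangular projection gives x = Rλ cos φ₀, y = Rφ, so h = 1 and k = cos 48.7° / cos φ.
Areal scale at 68.7°: h·k = 1.000 × 1.817 = 1.817.
Areal scale at 30°: h·k = 1.000 × 0.7621 = 0.7621.
Ratio = 1.817/0.7621 ≈ 2.38.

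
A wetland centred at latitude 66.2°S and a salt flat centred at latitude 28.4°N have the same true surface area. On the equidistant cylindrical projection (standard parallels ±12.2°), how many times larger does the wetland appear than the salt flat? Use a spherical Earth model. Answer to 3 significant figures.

2.18

The equidistant cylindrical projection with φ₀ = 12.2° has h = 1 (meridians true) and k = cos φ₀ / cos φ along parallels.
Areal scale at 66.2°: h·k = 1.000 × 2.422 = 2.422.
Areal scale at 28.4°: h·k = 1.000 × 1.111 = 1.111.
Ratio = 2.422/1.111 ≈ 2.18.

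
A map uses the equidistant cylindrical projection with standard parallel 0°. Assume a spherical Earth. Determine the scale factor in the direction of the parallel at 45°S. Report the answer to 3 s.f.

1.41

For the equirectangular projection with φ₀ = 0 (plate carrée), h = 1 along meridians and k = sec φ along parallels.
k = 1/cos 45° = 1/0.7071 = 1.414.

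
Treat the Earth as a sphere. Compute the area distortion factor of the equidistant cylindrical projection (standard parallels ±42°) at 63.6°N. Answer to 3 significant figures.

The equidistant cylindrical projection with φ₀ = 42° has h = 1 (meridians true) and k = cos φ₀ / cos φ along parallels.
Areal scale = h·k = 1 × cos φ₀ / cos φ; at 63.6°, h = 1.000, k = 1.671, so h·k = 1.671.

1.67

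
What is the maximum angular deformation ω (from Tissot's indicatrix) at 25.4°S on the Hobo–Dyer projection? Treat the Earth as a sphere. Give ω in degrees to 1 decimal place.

The Hobo–Dyer projection is cylindrical equal-area with φ₀ = 37.5°. For cylindrical equal-area with standard parallel φ₀, h = cos φ / cos φ₀ and k = cos φ₀ / cos φ, so h·k = 1.
At 25.4°: h = 1.139, k = 0.8782; principal scales a = 1.139, b = 0.8782.
sin(ω/2) = (a − b)/(a + b) = 0.2604/2.017 = 0.1291, so ω = 2 arcsin(0.1291) ≈ 14.8°.

14.8°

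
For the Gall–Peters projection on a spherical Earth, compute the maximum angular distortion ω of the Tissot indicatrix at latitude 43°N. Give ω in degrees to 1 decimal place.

The Gall–Peters projection is cylindrical equal-area with φ₀ = 45°. A cylindrical equal-area projection with standard parallel φ₀ has meridian scale h = cos φ / cos φ₀ and parallel scale k = cos φ₀ / cos φ (so areas are preserved, h·k = 1).
At 43°: h = 1.034, k = 0.9668; principal scales a = 1.034, b = 0.9668.
sin(ω/2) = (a − b)/(a + b) = 0.06744/2.001 = 0.03370, so ω = 2 arcsin(0.03370) ≈ 3.9°.

3.9°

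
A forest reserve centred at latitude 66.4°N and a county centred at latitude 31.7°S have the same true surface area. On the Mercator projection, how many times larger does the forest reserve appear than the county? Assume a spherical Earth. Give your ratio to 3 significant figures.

4.52

Mercator is conformal with k = sec φ, so areal scale = k² = sec²φ.
At 66.4°: sec²(66.4°) = 1/0.4003² = 6.239.
At 31.7°: sec²(31.7°) = 1/0.8508² = 1.381.
Ratio = 6.239/1.381 = cos²(31.7°)/cos²(66.4°) ≈ 4.52.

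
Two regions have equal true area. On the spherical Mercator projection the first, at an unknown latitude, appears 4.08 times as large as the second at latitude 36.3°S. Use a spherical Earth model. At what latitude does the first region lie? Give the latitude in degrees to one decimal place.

On Mercator, (apparent₁)/(apparent₂) = sec²φ₁ / sec²φ₂ when true areas are equal.
cos²φ₂ / cos²φ₁ = 4.08  ⇒  cos φ₁ = cos 36.3° / √4.08 = 0.8059/2.020 = 0.3990.
φ₁ = arccos(0.3990) ≈ 66.5°.

66.5°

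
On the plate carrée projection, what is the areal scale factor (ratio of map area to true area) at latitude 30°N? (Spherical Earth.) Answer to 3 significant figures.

1.15

For the equirectangular projection with φ₀ = 0 (plate carrée), h = 1 along meridians and k = sec φ along parallels.
Areal scale = h·k = 1 × sec φ; at 30°, h = 1.000, k = 1.155, so h·k = 1.155.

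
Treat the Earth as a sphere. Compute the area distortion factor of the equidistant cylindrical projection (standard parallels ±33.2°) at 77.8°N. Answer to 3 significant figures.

With standard parallel φ₀ = 33.2°, the equirectangular projection gives x = Rλ cos φ₀, y = Rφ, so h = 1 and k = cos 33.2° / cos φ.
Areal scale = h·k = 1 × cos φ₀ / cos φ; at 77.8°, h = 1.000, k = 3.960, so h·k = 3.960.

3.96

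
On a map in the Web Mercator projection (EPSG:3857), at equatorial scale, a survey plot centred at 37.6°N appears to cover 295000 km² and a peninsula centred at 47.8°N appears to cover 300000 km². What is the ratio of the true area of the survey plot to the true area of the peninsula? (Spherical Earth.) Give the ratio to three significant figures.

Since Mercator area scale is 1/cos²φ, the true area equals the apparent area multiplied by cos²φ.
True area of survey plot: 295000 × cos²(37.6°) = 295000 × 0.6277 = 185200 km².
True area of peninsula: 300000 × cos²(47.8°) = 300000 × 0.4512 = 135400 km².
Ratio = 185200 / 135400 ≈ 1.37.

1.37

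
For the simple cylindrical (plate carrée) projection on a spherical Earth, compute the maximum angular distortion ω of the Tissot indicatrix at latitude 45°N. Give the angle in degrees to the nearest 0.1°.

For the equirectangular projection with φ₀ = 0 (plate carrée), h = 1 along meridians and k = sec φ along parallels.
At 45°: h = 1.000, k = 1.414; principal scales a = 1.414, b = 1.000.
sin(ω/2) = (a − b)/(a + b) = 0.4142/2.414 = 0.1716, so ω = 2 arcsin(0.1716) ≈ 19.8°.

19.8°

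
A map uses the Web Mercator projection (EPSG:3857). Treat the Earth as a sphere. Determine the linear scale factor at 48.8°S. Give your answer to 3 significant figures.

Mercator is conformal, so the point scale is isotropic: h = k = sec φ = 1/cos φ.
k = 1/cos 48.8° = 1/0.6587 = 1.518.

1.52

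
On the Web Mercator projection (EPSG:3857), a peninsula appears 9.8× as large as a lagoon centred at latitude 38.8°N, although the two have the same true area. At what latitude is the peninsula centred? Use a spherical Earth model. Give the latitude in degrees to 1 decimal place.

Mercator areal scale is sec²φ, so apparent-area ratio = sec²φ₁ / sec²φ₂ = cos²φ₂ / cos²φ₁.
cos²φ₂ / cos²φ₁ = 9.8  ⇒  cos φ₁ = cos 38.8° / √9.8 = 0.7793/3.130 = 0.2490.
φ₁ = arccos(0.2490) ≈ 75.6°.

75.6°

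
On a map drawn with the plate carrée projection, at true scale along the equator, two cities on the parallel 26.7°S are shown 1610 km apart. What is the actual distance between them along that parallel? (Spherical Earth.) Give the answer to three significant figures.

1440 km

In the plate carrée (x = Rλ, y = Rφ), meridians are true-scale (h = 1) and parallels are stretched by k = sec φ.
Along the parallel at 26.7°, map distances are exaggerated by k = sec 26.7° = 1.119.
True distance = 1610 / 1.119 = 1610 × cos 26.7° ≈ 1440 km.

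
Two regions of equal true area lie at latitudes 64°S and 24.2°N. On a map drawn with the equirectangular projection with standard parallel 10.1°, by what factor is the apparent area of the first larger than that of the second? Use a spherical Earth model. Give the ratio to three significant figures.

In the equirectangular projection with standard parallel φ₀ = 10.1° (x = Rλ cos φ₀, y = Rφ), meridians are true-scale (h = 1) and the parallel scale is k = cos φ₀ / cos φ.
Areal scale at 64°: h·k = 1.000 × 2.246 = 2.246.
Areal scale at 24.2°: h·k = 1.000 × 1.079 = 1.079.
Ratio = 2.246/1.079 ≈ 2.08.

2.08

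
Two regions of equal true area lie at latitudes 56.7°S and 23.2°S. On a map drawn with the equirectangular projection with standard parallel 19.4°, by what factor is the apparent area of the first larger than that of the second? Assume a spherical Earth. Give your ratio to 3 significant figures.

1.67

The equidistant cylindrical projection with φ₀ = 19.4° has h = 1 (meridians true) and k = cos φ₀ / cos φ along parallels.
Areal scale at 56.7°: h·k = 1.000 × 1.718 = 1.718.
Areal scale at 23.2°: h·k = 1.000 × 1.026 = 1.026.
Ratio = 1.718/1.026 ≈ 1.67.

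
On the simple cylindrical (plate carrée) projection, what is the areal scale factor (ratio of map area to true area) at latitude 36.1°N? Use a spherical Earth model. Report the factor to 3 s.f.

In the plate carrée (x = Rλ, y = Rφ), meridians are true-scale (h = 1) and parallels are stretched by k = sec φ.
Areal scale = h·k = 1 × sec φ; at 36.1°, h = 1.000, k = 1.238, so h·k = 1.238.

1.24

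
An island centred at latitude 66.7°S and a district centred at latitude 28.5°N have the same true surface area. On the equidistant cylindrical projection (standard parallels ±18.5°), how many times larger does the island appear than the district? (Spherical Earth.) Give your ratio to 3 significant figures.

The equidistant cylindrical projection with φ₀ = 18.5° has h = 1 (meridians true) and k = cos φ₀ / cos φ along parallels.
Areal scale at 66.7°: h·k = 1.000 × 2.398 = 2.398.
Areal scale at 28.5°: h·k = 1.000 × 1.079 = 1.079.
Ratio = 2.398/1.079 ≈ 2.22.

2.22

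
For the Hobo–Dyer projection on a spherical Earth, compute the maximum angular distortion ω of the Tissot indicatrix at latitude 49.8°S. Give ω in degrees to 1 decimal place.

The Hobo–Dyer projection is cylindrical equal-area with φ₀ = 37.5°. A cylindrical equal-area projection with standard parallel φ₀ has meridian scale h = cos φ / cos φ₀ and parallel scale k = cos φ₀ / cos φ (so areas are preserved, h·k = 1).
At 49.8°: h = 0.8136, k = 1.229; principal scales a = 1.229, b = 0.8136.
sin(ω/2) = (a − b)/(a + b) = 0.4156/2.043 = 0.2034, so ω = 2 arcsin(0.2034) ≈ 23.5°.

23.5°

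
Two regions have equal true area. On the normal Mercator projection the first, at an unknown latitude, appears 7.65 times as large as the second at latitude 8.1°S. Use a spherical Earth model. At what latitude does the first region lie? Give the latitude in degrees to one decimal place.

For equal true areas on Mercator, apparent areas scale as sec²φ, so the ratio is cos²φ₂ / cos²φ₁.
cos²φ₂ / cos²φ₁ = 7.65  ⇒  cos φ₁ = cos 8.1° / √7.65 = 0.9900/2.766 = 0.3579.
φ₁ = arccos(0.3579) ≈ 69.0°.

69.0°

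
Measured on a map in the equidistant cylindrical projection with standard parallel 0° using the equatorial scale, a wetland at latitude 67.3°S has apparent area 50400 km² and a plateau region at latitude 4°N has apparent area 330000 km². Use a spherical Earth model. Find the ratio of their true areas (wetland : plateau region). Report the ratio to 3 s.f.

Plate carrée has h = 1 and k = sec φ, giving areal scale sec φ; true area = (apparent area) · cos φ.
True area of wetland: 50400 × cos(67.3°) = 50400 × 0.3859 = 19450 km².
True area of plateau region: 330000 × cos(4°) = 330000 × 0.9976 = 329200 km².
Ratio = 19450 / 329200 ≈ 0.0591.

0.0591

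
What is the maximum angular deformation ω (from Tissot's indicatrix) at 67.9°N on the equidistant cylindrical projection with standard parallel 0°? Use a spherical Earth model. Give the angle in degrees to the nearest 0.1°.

For the equirectangular projection with φ₀ = 0 (plate carrée), h = 1 along meridians and k = sec φ along parallels.
At 67.9°: h = 1.000, k = 2.658; principal scales a = 2.658, b = 1.000.
sin(ω/2) = (a − b)/(a + b) = 1.658/3.658 = 0.4533, so ω = 2 arcsin(0.4533) ≈ 53.9°.

53.9°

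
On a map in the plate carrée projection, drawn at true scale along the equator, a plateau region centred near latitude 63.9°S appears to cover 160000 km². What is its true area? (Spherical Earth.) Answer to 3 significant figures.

70400 km²

For the equirectangular projection with φ₀ = 0 (plate carrée), h = 1 along meridians and k = sec φ along parallels.
Areal scale = h·k = 1 × sec φ; at 63.9°, h = 1.000, k = 2.273, so h·k = 2.273.
True area = apparent / (areal scale) = 160000 / 2.273 ≈ 70400 km².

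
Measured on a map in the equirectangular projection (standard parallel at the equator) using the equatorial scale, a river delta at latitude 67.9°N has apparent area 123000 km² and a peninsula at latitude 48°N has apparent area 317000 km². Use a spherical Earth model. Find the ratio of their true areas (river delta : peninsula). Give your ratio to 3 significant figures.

0.218

Plate carrée has h = 1 and k = sec φ, giving areal scale sec φ; true area = (apparent area) · cos φ.
True area of river delta: 123000 × cos(67.9°) = 123000 × 0.3762 = 46280 km².
True area of peninsula: 317000 × cos(48°) = 317000 × 0.6691 = 212100 km².
Ratio = 46280 / 212100 ≈ 0.218.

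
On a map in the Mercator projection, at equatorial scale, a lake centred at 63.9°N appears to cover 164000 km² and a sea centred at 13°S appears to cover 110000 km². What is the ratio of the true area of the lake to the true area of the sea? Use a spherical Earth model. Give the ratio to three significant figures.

Since Mercator area scale is 1/cos²φ, the true area equals the apparent area multiplied by cos²φ.
True area of lake: 164000 × cos²(63.9°) = 164000 × 0.1935 = 31740 km².
True area of sea: 110000 × cos²(13°) = 110000 × 0.9494 = 104400 km².
Ratio = 31740 / 104400 ≈ 0.304.

0.304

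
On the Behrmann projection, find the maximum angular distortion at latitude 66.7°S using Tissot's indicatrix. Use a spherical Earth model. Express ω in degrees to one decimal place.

81.8°

The Behrmann projection is cylindrical equal-area with φ₀ = 30°. For cylindrical equal-area with standard parallel φ₀, h = cos φ / cos φ₀ and k = cos φ₀ / cos φ, so h·k = 1.
At 66.7°: h = 0.4567, k = 2.189; principal scales a = 2.189, b = 0.4567.
sin(ω/2) = (a − b)/(a + b) = 1.733/2.646 = 0.6548, so ω = 2 arcsin(0.6548) ≈ 81.8°.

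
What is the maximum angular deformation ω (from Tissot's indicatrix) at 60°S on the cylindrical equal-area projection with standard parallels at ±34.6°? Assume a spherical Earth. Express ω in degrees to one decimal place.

54.9°

Cylindrical equal-area (φ₀ = 34.6°): h = cos φ / cos 34.6° along meridians, k = cos 34.6° / cos φ along parallels; h·k = 1.
At 60°: h = 0.6074, k = 1.646; principal scales a = 1.646, b = 0.6074.
sin(ω/2) = (a − b)/(a + b) = 1.039/2.254 = 0.4609, so ω = 2 arcsin(0.4609) ≈ 54.9°.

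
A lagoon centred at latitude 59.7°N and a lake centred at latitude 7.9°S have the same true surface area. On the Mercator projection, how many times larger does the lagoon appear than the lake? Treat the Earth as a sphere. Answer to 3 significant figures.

Mercator areal scale is sec²φ.
At 59.7°: sec²(59.7°) = 1/0.5045² = 3.929.
At 7.9°: sec²(7.9°) = 1/0.9905² = 1.019.
Ratio = 3.929/1.019 = cos²(7.9°)/cos²(59.7°) ≈ 3.85.

3.85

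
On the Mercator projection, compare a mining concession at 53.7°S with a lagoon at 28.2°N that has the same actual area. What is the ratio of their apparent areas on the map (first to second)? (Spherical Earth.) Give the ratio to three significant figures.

2.22

Mercator is conformal with k = sec φ, so areal scale = k² = sec²φ.
At 53.7°: sec²(53.7°) = 1/0.5920² = 2.853.
At 28.2°: sec²(28.2°) = 1/0.8813² = 1.288.
Ratio = 2.853/1.288 = cos²(28.2°)/cos²(53.7°) ≈ 2.22.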